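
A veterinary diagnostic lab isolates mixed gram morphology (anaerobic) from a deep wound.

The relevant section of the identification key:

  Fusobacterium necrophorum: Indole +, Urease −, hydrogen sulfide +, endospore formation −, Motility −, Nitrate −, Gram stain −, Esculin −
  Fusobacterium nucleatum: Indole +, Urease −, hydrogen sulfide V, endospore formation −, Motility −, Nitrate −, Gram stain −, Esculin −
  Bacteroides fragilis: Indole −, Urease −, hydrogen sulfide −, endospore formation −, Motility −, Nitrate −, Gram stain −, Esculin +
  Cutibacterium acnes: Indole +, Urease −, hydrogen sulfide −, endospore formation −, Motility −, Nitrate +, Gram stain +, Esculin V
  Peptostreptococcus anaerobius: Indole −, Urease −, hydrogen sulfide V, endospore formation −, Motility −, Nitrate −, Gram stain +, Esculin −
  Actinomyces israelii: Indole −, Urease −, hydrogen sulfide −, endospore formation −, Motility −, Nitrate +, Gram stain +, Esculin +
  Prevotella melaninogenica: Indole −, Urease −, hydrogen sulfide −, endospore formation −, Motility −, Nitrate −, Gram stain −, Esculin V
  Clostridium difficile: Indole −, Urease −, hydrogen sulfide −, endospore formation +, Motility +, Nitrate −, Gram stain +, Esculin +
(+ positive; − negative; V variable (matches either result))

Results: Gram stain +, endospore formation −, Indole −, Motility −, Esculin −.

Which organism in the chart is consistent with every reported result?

Peptostreptococcus anaerobius

Indole −: excludes Fusobacterium necrophorum, Fusobacterium nucleatum, Cutibacterium acnes — 5 left.
Esculin −: excludes Bacteroides fragilis, Actinomyces israelii, Clostridium difficile — 2 left.
endospore formation −: all 2 remaining candidates are consistent.
Gram stain +: excludes Prevotella melaninogenica — 1 left.
Motility −: the one remaining candidate is consistent.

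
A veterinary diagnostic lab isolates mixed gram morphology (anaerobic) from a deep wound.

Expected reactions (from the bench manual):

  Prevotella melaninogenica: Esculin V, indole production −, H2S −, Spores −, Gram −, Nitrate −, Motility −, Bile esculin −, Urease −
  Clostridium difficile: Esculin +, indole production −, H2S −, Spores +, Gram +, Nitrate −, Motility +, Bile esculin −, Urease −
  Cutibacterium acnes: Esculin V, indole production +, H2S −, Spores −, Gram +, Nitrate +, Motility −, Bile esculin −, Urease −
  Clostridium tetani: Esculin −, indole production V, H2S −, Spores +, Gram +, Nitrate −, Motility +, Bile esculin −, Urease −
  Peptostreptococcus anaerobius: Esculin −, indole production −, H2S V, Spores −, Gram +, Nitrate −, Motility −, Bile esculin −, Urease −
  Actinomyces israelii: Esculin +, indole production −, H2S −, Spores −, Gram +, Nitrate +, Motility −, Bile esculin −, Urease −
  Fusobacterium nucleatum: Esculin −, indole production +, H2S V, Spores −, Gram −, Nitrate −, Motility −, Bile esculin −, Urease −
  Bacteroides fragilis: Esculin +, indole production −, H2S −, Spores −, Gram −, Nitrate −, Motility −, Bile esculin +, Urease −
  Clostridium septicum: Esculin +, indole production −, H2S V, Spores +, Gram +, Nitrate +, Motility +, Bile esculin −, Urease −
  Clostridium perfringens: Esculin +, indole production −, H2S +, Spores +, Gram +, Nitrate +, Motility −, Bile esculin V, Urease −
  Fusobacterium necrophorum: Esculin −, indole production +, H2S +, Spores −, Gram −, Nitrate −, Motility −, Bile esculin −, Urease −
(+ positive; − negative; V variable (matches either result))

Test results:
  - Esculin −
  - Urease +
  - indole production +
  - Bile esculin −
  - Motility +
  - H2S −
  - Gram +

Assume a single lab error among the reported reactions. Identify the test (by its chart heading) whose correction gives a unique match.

Urease

As reported, no row in the chart matches all 7 reactions.
Reversing H2S → still no organism matches.
Reversing indole production → still no organism matches.
Reversing Esculin → still no organism matches.
Reversing Bile esculin → still no organism matches.
Reversing Urease (to −) → unique match: Clostridium tetani.
Reversing Motility → still no organism matches.
Reversing Gram → still no organism matches.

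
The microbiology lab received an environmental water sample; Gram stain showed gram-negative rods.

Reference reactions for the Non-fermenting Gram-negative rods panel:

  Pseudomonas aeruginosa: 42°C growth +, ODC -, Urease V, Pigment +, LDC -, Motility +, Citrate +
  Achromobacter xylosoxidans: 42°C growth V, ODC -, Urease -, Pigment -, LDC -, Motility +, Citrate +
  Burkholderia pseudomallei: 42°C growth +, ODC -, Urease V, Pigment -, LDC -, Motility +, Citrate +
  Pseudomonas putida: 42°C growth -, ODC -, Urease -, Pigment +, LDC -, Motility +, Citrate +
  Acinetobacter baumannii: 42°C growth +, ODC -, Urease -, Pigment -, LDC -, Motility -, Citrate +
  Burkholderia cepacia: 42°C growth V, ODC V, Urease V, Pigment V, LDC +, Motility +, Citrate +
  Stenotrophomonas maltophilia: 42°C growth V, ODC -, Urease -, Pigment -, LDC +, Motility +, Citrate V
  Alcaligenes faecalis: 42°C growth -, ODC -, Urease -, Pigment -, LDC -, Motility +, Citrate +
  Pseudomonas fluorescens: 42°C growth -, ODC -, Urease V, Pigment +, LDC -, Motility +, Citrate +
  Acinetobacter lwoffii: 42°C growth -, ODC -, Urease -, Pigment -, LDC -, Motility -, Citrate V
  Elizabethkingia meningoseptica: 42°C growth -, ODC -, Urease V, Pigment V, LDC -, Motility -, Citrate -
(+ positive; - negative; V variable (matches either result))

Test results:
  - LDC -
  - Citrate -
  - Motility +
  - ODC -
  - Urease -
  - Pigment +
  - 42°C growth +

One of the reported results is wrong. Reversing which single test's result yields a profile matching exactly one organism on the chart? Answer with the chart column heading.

Citrate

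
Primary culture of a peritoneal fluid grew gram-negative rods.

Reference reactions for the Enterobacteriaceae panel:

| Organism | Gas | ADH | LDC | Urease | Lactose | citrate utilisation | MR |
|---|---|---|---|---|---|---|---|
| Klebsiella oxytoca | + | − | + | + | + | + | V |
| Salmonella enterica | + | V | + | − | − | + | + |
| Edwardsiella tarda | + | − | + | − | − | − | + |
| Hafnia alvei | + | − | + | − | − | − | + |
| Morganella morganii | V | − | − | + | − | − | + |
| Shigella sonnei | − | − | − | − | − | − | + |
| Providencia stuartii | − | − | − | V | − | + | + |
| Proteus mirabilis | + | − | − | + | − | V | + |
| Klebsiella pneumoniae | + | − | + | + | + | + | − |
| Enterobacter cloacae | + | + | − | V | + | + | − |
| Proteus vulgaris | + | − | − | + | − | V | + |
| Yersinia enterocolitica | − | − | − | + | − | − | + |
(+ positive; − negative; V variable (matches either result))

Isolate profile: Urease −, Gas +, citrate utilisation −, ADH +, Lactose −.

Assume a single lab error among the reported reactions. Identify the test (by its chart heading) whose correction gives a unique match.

citrate utilisation

As reported, no row in the chart matches all 5 reactions.
Reversing Gas → still no organism matches.
Reversing Lactose → still no organism matches.
Reversing citrate utilisation (to +) → unique match: Salmonella enterica.
Reversing ADH → 2 organisms match (not unique).
Reversing Urease → still no organism matches.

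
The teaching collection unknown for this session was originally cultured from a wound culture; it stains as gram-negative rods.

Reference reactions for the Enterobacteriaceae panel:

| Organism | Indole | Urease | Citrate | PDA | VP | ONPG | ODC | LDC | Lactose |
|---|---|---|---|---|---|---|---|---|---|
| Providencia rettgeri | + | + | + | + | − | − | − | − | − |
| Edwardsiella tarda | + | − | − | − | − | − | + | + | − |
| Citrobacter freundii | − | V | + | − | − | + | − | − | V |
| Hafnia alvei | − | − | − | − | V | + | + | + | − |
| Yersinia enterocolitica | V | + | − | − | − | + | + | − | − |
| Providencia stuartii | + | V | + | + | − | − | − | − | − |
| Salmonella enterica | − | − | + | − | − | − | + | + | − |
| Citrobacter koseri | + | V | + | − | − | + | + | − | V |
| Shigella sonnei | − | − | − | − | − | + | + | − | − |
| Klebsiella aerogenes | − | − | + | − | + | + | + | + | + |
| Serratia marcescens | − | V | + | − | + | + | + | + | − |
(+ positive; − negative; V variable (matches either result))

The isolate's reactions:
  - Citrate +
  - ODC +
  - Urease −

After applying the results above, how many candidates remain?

4

Urease −: excludes Providencia rettgeri, Yersinia enterocolitica — 9 left.
ODC +: excludes Citrobacter freundii, Providencia stuartii — 7 left.
Citrate +: excludes Edwardsiella tarda, Hafnia alvei, Shigella sonnei — 4 left.
Still consistent: Citrobacter koseri, Klebsiella aerogenes, Salmonella enterica, Serratia marcescens.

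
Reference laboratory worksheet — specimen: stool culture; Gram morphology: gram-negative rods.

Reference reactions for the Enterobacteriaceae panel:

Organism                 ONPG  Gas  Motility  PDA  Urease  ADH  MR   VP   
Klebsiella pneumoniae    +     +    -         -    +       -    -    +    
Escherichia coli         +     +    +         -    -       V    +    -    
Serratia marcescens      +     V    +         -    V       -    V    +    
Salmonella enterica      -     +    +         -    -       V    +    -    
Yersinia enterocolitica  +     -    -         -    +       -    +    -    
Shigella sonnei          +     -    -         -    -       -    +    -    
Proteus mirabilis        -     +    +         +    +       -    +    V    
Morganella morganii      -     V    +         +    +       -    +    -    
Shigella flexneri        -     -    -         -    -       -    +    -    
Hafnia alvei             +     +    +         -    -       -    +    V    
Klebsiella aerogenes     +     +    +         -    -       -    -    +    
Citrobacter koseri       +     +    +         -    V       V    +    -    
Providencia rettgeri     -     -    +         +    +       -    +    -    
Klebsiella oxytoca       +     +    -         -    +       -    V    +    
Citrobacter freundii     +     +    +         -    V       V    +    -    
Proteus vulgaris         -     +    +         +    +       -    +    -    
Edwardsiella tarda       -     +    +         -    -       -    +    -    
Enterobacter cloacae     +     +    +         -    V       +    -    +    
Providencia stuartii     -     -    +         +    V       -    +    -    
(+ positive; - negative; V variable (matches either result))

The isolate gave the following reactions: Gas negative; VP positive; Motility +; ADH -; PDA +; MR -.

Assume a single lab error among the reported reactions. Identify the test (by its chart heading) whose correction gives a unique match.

PDA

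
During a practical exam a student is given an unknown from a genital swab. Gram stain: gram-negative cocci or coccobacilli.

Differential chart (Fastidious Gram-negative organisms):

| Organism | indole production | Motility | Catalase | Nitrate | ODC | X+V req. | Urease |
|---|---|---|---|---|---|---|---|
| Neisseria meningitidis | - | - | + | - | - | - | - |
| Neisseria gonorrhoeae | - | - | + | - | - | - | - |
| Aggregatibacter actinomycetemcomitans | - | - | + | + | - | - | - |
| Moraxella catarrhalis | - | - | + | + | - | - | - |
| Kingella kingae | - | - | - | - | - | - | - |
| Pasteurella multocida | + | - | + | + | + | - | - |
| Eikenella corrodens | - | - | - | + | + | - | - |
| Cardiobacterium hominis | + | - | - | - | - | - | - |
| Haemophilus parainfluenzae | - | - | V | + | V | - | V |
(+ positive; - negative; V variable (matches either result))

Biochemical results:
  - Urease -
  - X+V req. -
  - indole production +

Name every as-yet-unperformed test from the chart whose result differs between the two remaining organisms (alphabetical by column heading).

Catalase, Nitrate, ODC

X+V req. -: all 9 remaining candidates are consistent.
indole production +: excludes 7 organisms — 2 left.
Urease -: all 2 remaining candidates are consistent.
Two candidates remain: Cardiobacterium hominis and Pasteurella multocida.
  Motility: - vs - — same for both, does not separate.
  Catalase: Cardiobacterium hominis -, Pasteurella multocida + — discriminates.
  Nitrate: Cardiobacterium hominis -, Pasteurella multocida + — discriminates.
  ODC: Cardiobacterium hominis -, Pasteurella multocida + — discriminates.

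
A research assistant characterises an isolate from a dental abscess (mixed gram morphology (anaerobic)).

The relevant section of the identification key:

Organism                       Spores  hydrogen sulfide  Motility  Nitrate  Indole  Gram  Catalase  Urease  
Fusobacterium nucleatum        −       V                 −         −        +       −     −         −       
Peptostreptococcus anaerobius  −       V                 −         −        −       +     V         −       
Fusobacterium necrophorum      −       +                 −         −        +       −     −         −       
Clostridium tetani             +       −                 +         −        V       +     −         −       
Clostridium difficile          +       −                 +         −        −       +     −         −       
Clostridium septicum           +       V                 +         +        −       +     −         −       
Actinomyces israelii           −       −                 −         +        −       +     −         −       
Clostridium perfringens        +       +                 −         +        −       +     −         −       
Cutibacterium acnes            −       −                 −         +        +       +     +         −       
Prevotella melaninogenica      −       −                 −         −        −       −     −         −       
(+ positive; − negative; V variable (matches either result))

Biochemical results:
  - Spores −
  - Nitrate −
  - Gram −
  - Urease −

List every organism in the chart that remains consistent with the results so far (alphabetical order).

Fusobacterium necrophorum, Fusobacterium nucleatum, Prevotella melaninogenica

Urease −: all 10 remaining candidates are consistent.
Nitrate −: excludes Clostridium septicum, Actinomyces israelii, Clostridium perfringens, Cutibacterium acnes — 6 left.
Spores −: excludes Clostridium tetani, Clostridium difficile — 4 left.
Gram −: excludes Peptostreptococcus anaerobius — 3 left.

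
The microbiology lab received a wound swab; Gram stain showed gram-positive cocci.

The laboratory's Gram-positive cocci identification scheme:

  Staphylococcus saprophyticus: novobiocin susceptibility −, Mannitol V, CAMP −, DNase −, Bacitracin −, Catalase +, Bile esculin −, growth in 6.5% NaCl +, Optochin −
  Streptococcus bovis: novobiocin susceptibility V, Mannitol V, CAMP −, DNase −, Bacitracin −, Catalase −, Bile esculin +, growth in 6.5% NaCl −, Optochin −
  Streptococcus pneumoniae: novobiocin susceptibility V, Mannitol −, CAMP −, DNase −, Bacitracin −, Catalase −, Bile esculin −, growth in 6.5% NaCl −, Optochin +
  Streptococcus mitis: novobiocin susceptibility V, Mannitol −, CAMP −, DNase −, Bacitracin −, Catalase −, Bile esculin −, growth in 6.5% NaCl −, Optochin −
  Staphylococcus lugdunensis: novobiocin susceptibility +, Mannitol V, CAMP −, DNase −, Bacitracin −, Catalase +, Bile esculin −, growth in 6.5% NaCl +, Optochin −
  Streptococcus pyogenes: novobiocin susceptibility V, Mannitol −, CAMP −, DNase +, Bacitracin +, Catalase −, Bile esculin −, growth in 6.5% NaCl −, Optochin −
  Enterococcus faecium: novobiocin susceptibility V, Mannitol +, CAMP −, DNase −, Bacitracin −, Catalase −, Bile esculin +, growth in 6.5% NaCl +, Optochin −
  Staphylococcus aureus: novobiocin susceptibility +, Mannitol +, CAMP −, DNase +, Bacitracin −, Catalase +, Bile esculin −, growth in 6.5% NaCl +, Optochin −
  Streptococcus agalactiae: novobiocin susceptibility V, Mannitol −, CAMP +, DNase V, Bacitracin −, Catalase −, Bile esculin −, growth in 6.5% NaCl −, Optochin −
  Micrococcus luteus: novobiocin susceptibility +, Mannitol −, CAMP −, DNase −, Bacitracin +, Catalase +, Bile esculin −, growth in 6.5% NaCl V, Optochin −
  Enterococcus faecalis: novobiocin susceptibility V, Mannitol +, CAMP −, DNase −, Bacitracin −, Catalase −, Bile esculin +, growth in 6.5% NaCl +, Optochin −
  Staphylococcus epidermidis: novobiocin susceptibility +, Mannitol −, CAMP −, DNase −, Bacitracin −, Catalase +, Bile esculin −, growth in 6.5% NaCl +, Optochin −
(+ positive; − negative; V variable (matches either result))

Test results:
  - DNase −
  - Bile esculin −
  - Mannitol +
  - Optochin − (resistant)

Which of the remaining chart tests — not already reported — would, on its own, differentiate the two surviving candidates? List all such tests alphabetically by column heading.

Mannitol +: excludes 6 organisms — 6 left.
Bile esculin −: excludes Streptococcus bovis, Enterococcus faecium, Enterococcus faecalis — 3 left.
Optochin −: all 3 remaining candidates are consistent.
DNase −: excludes Staphylococcus aureus — 2 left.
Two candidates remain: Staphylococcus lugdunensis and Staphylococcus saprophyticus.
  novobiocin susceptibility: Staphylococcus lugdunensis +, Staphylococcus saprophyticus − — discriminates.
  CAMP: − vs − — same for both, does not separate.
  Bacitracin: − vs − — same for both, does not separate.
  Catalase: + vs + — same for both, does not separate.
  growth in 6.5% NaCl: + vs + — same for both, does not separate.

novobiocin susceptibility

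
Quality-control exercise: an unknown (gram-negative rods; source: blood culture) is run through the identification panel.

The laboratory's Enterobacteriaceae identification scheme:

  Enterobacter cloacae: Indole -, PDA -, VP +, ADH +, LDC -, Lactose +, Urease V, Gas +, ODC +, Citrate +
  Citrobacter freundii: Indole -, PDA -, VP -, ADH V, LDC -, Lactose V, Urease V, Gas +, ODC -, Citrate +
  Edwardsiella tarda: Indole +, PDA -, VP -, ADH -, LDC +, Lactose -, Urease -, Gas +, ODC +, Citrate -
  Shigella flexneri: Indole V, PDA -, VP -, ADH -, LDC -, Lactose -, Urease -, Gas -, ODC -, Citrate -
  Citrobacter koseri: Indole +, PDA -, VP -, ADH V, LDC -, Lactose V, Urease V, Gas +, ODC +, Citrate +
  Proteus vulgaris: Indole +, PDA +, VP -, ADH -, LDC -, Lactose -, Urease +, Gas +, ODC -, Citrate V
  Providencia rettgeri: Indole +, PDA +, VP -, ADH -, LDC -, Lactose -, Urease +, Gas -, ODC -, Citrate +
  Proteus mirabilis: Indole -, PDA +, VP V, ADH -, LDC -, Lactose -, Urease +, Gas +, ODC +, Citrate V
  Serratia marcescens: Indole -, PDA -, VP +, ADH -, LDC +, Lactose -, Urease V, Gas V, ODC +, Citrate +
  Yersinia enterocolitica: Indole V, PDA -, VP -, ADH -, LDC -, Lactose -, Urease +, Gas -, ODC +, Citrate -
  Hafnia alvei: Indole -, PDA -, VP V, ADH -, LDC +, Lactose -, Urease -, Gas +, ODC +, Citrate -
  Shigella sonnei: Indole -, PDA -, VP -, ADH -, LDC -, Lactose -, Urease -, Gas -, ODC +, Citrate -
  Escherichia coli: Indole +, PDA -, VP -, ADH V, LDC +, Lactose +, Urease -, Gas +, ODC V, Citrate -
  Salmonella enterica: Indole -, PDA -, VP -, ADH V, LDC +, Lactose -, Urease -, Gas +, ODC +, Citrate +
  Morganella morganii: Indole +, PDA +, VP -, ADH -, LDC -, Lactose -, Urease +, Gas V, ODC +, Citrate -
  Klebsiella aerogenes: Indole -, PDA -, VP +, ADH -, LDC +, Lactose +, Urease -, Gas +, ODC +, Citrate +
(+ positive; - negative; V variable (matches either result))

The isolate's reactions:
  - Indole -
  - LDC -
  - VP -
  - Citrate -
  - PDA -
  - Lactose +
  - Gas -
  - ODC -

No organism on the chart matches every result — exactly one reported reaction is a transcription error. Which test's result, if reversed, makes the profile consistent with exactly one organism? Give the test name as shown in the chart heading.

Lactose

As reported, no row in the chart matches all 8 reactions.
Reversing PDA → still no organism matches.
Reversing VP → still no organism matches.
Reversing Indole → still no organism matches.
Reversing LDC → still no organism matches.
Reversing Citrate → still no organism matches.
Reversing Lactose (to -) → unique match: Shigella flexneri.
Reversing Gas → still no organism matches.
Reversing ODC → still no organism matches.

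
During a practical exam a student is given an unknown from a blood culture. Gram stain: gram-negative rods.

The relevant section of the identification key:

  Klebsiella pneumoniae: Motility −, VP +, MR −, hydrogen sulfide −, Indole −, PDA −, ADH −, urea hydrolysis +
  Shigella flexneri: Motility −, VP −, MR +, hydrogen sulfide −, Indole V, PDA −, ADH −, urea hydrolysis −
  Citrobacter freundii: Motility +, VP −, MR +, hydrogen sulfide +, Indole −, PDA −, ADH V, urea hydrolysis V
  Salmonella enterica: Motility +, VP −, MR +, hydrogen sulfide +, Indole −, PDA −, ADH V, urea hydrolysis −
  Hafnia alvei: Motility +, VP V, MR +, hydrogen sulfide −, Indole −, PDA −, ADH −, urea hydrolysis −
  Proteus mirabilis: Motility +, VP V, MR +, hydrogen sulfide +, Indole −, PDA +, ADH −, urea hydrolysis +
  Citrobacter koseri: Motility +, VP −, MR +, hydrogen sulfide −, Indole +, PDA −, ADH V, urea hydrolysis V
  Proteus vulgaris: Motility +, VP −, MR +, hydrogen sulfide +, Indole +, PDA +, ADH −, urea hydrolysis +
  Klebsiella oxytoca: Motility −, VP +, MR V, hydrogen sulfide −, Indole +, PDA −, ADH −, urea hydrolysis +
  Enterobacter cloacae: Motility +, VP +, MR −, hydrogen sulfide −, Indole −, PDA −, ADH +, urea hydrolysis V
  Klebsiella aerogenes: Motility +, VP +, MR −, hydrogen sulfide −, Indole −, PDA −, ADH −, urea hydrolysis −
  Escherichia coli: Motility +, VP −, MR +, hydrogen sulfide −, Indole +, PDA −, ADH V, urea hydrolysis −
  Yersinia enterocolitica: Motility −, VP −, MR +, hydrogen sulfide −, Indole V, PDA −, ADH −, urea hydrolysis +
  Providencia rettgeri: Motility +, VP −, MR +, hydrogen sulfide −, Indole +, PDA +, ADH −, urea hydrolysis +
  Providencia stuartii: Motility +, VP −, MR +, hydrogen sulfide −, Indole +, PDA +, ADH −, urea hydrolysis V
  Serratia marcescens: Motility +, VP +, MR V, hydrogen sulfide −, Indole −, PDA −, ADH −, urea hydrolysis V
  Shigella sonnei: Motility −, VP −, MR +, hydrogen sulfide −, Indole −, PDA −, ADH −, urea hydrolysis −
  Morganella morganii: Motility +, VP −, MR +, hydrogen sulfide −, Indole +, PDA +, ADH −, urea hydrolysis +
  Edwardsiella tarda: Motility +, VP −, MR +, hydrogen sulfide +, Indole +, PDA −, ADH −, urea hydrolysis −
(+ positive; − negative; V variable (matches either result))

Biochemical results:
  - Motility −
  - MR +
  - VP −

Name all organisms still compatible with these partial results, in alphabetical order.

Shigella flexneri, Shigella sonnei, Yersinia enterocolitica

Motility −: excludes 14 organisms — 5 left.
VP −: excludes Klebsiella pneumoniae, Klebsiella oxytoca — 3 left.
MR +: all 3 remaining candidates are consistent.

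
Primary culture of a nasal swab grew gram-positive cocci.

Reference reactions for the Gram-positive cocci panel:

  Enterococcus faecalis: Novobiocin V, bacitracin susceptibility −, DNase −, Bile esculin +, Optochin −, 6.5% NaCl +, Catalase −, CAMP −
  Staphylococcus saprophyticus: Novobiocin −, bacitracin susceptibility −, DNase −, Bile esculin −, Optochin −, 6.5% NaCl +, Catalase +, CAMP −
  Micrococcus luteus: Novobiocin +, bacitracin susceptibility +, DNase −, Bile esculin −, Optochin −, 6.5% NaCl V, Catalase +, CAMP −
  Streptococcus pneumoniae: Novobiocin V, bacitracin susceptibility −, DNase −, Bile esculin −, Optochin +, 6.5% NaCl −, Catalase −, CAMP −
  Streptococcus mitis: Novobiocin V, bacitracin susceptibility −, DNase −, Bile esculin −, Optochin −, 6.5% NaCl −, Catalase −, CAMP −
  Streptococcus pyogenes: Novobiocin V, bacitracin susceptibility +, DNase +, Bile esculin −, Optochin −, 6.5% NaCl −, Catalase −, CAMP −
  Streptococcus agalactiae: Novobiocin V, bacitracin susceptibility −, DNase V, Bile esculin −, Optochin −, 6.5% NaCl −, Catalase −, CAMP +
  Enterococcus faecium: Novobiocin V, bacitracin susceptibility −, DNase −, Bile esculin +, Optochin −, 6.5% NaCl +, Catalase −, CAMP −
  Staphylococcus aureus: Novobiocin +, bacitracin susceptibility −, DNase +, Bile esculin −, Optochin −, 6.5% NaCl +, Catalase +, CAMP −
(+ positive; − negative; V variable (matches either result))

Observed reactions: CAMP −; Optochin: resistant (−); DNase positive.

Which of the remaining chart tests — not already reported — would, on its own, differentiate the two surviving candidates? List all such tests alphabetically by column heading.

DNase +: excludes 6 organisms — 3 left.
CAMP −: excludes Streptococcus agalactiae — 2 left.
Optochin −: all 2 remaining candidates are consistent.
Two candidates remain: Staphylococcus aureus and Streptococcus pyogenes.
  Novobiocin: + vs V — variable for at least one, does not separate.
  bacitracin susceptibility: Staphylococcus aureus −, Streptococcus pyogenes + — discriminates.
  Bile esculin: − vs − — same for both, does not separate.
  6.5% NaCl: Staphylococcus aureus +, Streptococcus pyogenes − — discriminates.
  Catalase: Staphylococcus aureus +, Streptococcus pyogenes − — discriminates.

6.5% NaCl, bacitracin susceptibility, Catalase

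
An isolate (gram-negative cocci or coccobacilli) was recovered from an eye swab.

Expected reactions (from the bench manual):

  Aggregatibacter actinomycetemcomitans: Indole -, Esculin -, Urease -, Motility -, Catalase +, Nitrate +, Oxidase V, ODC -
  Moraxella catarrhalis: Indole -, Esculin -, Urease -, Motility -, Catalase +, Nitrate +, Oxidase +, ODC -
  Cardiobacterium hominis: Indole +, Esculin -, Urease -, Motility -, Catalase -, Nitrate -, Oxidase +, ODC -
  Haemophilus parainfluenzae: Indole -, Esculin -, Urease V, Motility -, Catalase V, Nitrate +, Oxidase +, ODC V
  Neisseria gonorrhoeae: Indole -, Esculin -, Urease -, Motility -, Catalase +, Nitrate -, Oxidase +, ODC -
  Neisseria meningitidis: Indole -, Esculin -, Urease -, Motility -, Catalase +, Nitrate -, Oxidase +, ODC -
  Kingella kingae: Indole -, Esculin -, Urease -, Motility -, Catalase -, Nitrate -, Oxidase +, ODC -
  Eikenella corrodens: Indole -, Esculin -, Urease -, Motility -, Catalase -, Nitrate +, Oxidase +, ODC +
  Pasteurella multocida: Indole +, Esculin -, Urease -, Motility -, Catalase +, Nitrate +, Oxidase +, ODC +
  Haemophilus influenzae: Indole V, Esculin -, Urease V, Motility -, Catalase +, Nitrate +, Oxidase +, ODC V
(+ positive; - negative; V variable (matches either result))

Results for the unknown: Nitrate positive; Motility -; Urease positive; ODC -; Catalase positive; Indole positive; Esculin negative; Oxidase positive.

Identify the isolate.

Oxidase +: all 10 remaining candidates are consistent.
ODC -: excludes Eikenella corrodens, Pasteurella multocida — 8 left.
Catalase +: excludes Cardiobacterium hominis, Kingella kingae — 6 left.
Motility -: all 6 remaining candidates are consistent.
Urease +: excludes Aggregatibacter actinomycetemcomitans, Moraxella catarrhalis, Neisseria gonorrhoeae, Neisseria meningitidis — 2 left.
Nitrate +: all 2 remaining candidates are consistent.
Indole +: excludes Haemophilus parainfluenzae — 1 left.
Esculin -: the one remaining candidate is consistent.

Haemophilus influenzae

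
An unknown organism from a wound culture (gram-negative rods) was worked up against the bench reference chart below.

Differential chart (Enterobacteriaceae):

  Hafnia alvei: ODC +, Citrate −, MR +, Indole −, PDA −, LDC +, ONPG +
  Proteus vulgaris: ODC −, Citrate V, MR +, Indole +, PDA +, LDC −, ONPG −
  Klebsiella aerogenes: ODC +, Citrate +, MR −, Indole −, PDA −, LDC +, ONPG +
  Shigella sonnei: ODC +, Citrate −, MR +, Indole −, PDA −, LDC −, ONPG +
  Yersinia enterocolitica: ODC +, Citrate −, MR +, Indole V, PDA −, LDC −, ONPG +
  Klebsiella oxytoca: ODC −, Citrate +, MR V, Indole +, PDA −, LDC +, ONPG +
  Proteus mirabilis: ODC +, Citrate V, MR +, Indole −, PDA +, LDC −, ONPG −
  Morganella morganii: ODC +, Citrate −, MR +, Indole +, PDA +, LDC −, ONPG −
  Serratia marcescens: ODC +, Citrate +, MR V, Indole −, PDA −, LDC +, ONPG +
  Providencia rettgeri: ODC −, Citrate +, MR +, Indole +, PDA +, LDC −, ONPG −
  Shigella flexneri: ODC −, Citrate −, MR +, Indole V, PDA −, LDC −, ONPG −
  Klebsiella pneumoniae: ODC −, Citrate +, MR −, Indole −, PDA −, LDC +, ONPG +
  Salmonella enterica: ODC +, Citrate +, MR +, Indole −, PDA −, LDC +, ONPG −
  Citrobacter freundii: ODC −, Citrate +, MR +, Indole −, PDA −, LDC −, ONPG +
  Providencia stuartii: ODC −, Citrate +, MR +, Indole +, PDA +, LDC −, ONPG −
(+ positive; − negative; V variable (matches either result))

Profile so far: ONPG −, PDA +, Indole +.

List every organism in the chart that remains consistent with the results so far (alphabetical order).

Morganella morganii, Proteus vulgaris, Providencia rettgeri, Providencia stuartii

PDA +: excludes 10 organisms — 5 left.
ONPG −: all 5 remaining candidates are consistent.
Indole +: excludes Proteus mirabilis — 4 left.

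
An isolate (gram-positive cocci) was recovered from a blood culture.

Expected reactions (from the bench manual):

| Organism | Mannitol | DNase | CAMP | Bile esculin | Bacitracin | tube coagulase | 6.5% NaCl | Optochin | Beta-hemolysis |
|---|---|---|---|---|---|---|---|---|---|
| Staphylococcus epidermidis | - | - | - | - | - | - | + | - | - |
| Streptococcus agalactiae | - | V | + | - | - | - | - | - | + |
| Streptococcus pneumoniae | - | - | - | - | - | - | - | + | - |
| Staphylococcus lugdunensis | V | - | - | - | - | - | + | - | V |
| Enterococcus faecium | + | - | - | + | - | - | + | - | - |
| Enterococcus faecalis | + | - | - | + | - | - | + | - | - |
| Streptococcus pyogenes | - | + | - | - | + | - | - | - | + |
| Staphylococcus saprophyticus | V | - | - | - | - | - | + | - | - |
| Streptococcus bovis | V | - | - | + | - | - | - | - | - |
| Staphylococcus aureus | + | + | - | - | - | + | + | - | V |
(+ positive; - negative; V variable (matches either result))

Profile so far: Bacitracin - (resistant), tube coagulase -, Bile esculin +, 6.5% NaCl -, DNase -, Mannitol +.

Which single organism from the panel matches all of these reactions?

DNase -: excludes Streptococcus pyogenes, Staphylococcus aureus — 8 left.
6.5% NaCl -: excludes 5 organisms — 3 left.
Mannitol +: excludes Streptococcus agalactiae, Streptococcus pneumoniae — 1 left.
tube coagulase -: the one remaining candidate is consistent.
Bile esculin +: the one remaining candidate is consistent.
Bacitracin -: the one remaining candidate is consistent.

Streptococcus bovis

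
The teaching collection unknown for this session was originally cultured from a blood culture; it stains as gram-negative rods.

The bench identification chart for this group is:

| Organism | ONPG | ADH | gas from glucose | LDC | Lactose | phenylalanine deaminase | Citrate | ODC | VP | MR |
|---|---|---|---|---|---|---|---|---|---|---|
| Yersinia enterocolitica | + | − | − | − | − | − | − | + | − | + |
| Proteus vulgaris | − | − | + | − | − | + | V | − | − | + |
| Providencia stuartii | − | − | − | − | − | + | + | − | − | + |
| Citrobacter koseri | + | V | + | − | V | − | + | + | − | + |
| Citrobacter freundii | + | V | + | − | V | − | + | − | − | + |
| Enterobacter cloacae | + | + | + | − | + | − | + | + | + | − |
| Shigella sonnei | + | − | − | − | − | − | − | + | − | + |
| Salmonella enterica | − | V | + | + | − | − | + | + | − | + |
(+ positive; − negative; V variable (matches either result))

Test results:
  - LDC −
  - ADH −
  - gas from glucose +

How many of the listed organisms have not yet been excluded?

3

ADH −: excludes Enterobacter cloacae — 7 left.
gas from glucose +: excludes Yersinia enterocolitica, Providencia stuartii, Shigella sonnei — 4 left.
LDC −: excludes Salmonella enterica — 3 left.
Still consistent: Citrobacter freundii, Citrobacter koseri, Proteus vulgaris.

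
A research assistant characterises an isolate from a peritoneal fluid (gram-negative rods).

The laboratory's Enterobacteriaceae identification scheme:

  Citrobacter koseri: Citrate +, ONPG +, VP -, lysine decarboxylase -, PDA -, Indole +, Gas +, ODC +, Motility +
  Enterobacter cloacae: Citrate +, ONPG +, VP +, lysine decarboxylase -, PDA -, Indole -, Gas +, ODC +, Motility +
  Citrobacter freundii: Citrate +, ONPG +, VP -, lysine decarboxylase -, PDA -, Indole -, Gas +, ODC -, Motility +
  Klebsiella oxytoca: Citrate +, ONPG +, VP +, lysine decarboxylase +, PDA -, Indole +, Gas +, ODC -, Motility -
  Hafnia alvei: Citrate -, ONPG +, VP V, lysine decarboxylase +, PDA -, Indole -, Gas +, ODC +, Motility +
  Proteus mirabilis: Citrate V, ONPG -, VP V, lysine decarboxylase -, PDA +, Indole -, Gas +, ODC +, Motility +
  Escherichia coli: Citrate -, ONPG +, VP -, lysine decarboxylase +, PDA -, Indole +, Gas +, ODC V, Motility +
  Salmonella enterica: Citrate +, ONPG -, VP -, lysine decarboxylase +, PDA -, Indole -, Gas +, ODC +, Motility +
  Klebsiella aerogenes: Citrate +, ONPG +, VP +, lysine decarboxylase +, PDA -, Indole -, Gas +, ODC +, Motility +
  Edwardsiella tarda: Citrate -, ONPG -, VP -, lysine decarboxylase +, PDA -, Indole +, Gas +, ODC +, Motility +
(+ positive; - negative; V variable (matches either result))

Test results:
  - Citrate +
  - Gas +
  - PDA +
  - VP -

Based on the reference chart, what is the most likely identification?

Proteus mirabilis

Gas +: all 10 remaining candidates are consistent.
Citrate +: excludes Hafnia alvei, Escherichia coli, Edwardsiella tarda — 7 left.
PDA +: excludes 6 organisms — 1 left.
VP -: the one remaining candidate is consistent.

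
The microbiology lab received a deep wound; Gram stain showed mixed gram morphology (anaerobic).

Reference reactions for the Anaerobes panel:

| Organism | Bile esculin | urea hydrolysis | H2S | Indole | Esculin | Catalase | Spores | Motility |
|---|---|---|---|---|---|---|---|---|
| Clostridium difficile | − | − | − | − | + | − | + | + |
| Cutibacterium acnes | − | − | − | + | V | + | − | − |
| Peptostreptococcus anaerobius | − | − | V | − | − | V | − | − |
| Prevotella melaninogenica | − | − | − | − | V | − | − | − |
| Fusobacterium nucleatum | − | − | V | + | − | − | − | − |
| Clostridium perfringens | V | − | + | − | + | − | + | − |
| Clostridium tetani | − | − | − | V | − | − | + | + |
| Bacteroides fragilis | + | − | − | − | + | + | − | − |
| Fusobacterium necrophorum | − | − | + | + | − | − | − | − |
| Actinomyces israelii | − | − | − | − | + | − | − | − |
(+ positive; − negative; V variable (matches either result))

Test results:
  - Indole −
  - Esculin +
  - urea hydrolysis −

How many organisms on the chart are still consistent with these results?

5

Indole −: excludes Cutibacterium acnes, Fusobacterium nucleatum, Fusobacterium necrophorum — 7 left.
Esculin +: excludes Peptostreptococcus anaerobius, Clostridium tetani — 5 left.
urea hydrolysis −: all 5 remaining candidates are consistent.
Still consistent: Actinomyces israelii, Bacteroides fragilis, Clostridium difficile, Clostridium perfringens, Prevotella melaninogenica.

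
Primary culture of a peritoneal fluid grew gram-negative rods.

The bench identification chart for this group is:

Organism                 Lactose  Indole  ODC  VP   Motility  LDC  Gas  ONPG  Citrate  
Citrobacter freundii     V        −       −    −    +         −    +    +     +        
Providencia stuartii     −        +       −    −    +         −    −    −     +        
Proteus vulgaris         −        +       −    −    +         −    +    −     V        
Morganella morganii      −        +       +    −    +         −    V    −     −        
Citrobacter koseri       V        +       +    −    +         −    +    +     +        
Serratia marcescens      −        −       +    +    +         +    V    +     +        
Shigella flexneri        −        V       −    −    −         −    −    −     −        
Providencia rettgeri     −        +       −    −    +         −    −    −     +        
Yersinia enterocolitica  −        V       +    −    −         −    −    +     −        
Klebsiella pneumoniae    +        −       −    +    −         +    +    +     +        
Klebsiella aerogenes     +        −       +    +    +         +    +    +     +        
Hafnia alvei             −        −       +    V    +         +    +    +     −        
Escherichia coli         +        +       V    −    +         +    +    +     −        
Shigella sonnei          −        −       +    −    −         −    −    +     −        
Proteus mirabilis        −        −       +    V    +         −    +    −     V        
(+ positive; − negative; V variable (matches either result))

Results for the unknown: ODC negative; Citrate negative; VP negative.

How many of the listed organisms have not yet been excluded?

3

ODC −: excludes 8 organisms — 7 left.
Citrate −: excludes Citrobacter freundii, Providencia stuartii, Providencia rettgeri, Klebsiella pneumoniae — 3 left.
VP −: all 3 remaining candidates are consistent.
Still consistent: Escherichia coli, Proteus vulgaris, Shigella flexneri.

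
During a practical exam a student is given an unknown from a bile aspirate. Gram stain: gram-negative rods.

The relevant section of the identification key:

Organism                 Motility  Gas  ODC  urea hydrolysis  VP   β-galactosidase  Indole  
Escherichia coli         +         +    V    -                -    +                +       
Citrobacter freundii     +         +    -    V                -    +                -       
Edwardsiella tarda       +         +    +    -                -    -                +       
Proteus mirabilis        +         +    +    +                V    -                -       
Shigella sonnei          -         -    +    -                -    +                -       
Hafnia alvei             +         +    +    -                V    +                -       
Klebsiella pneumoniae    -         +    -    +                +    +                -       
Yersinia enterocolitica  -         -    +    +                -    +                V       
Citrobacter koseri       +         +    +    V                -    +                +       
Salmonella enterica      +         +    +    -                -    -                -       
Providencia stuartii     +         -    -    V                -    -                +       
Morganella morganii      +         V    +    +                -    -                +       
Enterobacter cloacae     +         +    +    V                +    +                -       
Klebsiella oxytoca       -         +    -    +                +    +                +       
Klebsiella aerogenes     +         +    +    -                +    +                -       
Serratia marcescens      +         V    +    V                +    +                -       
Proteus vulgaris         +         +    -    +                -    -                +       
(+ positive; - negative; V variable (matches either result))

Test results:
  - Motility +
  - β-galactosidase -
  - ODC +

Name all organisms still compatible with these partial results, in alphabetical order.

ODC +: excludes 5 organisms — 12 left.
Motility +: excludes Shigella sonnei, Yersinia enterocolitica — 10 left.
β-galactosidase -: excludes 6 organisms — 4 left.

Edwardsiella tarda, Morganella morganii, Proteus mirabilis, Salmonella enterica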